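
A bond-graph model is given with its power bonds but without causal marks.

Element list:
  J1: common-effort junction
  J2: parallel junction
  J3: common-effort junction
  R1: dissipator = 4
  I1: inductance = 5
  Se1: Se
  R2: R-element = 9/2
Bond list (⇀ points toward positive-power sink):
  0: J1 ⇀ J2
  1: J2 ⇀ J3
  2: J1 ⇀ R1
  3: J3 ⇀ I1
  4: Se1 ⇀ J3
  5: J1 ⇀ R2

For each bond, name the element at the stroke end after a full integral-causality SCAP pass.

β0 stroke at J1
β1 stroke at J2
β2 stroke at R1
β3 stroke at I1
β4 stroke at J3
β5 stroke at R2

#4 stroke→J3  (Se1 fixes effort; stroke away)
#1 stroke→J2  (J3: bond 4 brought effort, rest push out)
#3 stroke→I1  (J3: bond 4 brought effort, rest push out)
#0 stroke→J1  (J2: bond 1 brought effort, rest push out)
#2 stroke→R1  (J1 effort already set via bond 0)
#5 stroke→R2  (J1: bond 0 brought effort, rest push out)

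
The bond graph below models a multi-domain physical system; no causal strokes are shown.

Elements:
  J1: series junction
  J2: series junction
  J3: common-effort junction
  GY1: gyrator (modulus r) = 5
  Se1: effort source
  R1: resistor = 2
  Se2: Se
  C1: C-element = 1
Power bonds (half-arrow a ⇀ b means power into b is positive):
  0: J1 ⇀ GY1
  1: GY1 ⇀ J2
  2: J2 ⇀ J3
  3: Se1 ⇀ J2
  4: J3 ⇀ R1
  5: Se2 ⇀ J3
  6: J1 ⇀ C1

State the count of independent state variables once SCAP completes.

1  (C1 all integral)

β3 |J2  (Se1 (Se) sets effort on bond)
β5 |J3  (Se2 (Se) sets effort on bond)
β2 |J2  (J3: bond 5 brought effort, rest push out)
β4 |R1  (common-e at J3 fixed by 5)
β1 |GY1  (closing 1-jn rule on J2)
β0 |GY1  (GY GY1: same side as bond 1)
β6 |J1  (J1 flow already set via bond 0)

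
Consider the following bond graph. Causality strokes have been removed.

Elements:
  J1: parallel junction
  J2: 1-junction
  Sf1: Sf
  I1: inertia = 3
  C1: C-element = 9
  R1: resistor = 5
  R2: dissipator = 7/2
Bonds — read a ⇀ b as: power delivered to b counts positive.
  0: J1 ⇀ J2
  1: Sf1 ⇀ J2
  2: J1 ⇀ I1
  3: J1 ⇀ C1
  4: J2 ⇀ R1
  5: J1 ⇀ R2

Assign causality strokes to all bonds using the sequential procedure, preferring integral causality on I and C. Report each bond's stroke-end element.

#0 stroke→J2
#1 stroke→Sf1
#2 stroke→I1
#3 stroke→J1
#4 stroke→J2
#5 stroke→R2

β1 |Sf1  (Sf1: flow source, stroke at near end)
β0 |J2  (J2 flow already set via bond 1)
β4 |J2  (J2 flow already set via bond 1)
β2 |I1  (I1: I, integral causality)
β3 |J1  (C1: C, integral causality)
β5 |R2  (common-e at J1 fixed by 3)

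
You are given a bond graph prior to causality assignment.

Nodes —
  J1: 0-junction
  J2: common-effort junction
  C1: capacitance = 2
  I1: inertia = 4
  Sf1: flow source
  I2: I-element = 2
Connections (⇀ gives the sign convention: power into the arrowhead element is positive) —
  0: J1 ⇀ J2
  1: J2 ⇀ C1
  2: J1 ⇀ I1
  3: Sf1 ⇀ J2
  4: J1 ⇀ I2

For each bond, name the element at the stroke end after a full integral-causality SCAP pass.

bond 0 →J1
bond 1 →J2
bond 2 →I1
bond 3 →Sf1
bond 4 →I2

b3 stroke→Sf1  (source Sf1 imposes f)
b1 stroke→J2  (C1 integral (e out))
b0 stroke→J1  (J2 effort already set via bond 1)
b2 stroke→I1  (0-jn J1 has e-setter on 0)
b4 stroke→I2  (common-e at J1 fixed by 0)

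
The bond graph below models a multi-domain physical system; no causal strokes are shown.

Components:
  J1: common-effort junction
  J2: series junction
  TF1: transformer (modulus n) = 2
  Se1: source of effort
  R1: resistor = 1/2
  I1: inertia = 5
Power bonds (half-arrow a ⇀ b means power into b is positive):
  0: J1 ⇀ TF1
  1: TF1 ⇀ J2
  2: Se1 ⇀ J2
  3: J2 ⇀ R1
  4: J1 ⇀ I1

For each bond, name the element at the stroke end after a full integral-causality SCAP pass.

#2 |J2  (source Se1 imposes e)
#4 |I1  (I1 integral (f out))
#0 |J1  (closing 0-jn rule on J1)
#1 |TF1  (through TF1, causality passes straight; one stroke at TF1)
#3 |J2  (1-jn J2 has f-setter on 1)

b0 stroke at J1
b1 stroke at TF1
b2 stroke at J2
b3 stroke at J2
b4 stroke at I1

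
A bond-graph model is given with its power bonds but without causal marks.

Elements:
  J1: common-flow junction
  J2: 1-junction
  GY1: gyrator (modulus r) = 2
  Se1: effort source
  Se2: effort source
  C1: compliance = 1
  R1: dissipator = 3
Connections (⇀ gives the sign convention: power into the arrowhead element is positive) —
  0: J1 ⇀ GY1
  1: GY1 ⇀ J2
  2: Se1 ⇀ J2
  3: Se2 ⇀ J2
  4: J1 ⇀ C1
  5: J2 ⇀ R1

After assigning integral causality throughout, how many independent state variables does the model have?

b2 |J2  (source Se1 imposes e)
b3 |J2  (Se2: effort source, stroke at far end)
b4 |J1  (prefer integral on C1)
b0 |GY1  (closing 1-jn rule on J1)
b1 |GY1  (through GY1, causality inverts; strokes same side of GY1)
b5 |J2  (common-f at J2 fixed by 1)

1  (C1 all integral)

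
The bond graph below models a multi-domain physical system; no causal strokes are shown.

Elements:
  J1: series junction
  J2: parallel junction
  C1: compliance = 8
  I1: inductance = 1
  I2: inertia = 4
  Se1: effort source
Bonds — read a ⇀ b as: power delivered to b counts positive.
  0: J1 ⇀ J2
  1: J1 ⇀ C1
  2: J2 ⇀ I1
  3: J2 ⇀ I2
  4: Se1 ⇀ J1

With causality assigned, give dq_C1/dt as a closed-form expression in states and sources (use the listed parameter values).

b4 |J1  (Se1 (Se) sets effort on bond)
b1 |J1  (C1 integral (e out))
b0 |J2  (J1 needs exactly one f-in)
b2 |I1  (0-jn J2 has e-setter on 0)
b3 |I2  (J2 effort already set via bond 0)

dq_C1/dt = p_I1 + p_I2/4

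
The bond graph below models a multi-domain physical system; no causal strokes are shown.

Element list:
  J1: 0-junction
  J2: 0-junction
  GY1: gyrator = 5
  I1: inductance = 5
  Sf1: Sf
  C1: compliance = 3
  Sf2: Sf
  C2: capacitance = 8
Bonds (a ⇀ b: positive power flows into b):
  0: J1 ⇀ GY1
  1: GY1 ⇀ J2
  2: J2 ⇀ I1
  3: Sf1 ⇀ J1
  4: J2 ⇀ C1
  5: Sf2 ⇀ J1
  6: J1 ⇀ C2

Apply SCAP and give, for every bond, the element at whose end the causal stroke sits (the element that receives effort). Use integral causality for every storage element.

#3 |Sf1  (Sf1: flow source, stroke at near end)
#5 |Sf2  (Sf2 (Sf) sets flow on bond)
#2 |I1  (I1 outputs flow p/I1)
#4 |J2  (C1 integral (e out))
#1 |GY1  (J2 effort already set via bond 4)
#0 |GY1  (GY1: gyrator matches bond 1)
#6 |J1  (closing 0-jn rule on J1)

#0 stroke→GY1
#1 stroke→GY1
#2 stroke→I1
#3 stroke→Sf1
#4 stroke→J2
#5 stroke→Sf2
#6 stroke→J1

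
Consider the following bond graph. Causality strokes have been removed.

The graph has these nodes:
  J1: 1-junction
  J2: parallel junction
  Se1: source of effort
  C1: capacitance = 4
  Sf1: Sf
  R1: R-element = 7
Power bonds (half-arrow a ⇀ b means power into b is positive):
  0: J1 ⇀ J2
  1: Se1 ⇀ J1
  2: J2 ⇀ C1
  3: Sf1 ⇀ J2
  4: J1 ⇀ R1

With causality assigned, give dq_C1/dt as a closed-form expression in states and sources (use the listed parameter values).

#1 stroke→J1  (Se1 fixes effort; stroke away)
#3 stroke→Sf1  (Sf1 fixes flow; stroke at Sf1)
#2 stroke→J2  (C1: C, integral causality)
#0 stroke→J1  (common-e at J2 fixed by 2)
#4 stroke→R1  (closing 1-jn rule on J1)

dq_C1/dt = E_Se1/7 + F_Sf1 - q_C1/28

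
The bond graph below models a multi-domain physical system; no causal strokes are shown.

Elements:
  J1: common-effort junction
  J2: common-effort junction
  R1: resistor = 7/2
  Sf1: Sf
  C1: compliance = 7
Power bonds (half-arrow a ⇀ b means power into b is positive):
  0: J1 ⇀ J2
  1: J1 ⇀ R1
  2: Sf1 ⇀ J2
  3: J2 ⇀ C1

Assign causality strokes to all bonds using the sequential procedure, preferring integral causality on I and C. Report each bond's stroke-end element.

β0 stroke→J1
β1 stroke→R1
β2 stroke→Sf1
β3 stroke→J2

bond 2 |Sf1  (Sf1 fixes flow; stroke at Sf1)
bond 3 |J2  (C1: C, integral causality)
bond 0 |J1  (J2 effort already set via bond 3)
bond 1 |R1  (J1 effort already set via bond 0)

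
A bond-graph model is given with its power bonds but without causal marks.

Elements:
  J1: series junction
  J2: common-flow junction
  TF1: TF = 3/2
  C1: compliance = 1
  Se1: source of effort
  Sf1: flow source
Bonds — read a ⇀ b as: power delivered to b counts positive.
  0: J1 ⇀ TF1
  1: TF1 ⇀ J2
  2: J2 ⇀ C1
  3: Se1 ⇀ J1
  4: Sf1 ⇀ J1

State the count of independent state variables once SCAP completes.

#3 |J1  (source Se1 imposes e)
#4 |Sf1  (Sf1: flow source, stroke at near end)
#0 |J1  (J1 flow already set via bond 4)
#1 |TF1  (TF TF1: opposite of bond 0)
#2 |J2  (common-f at J2 fixed by 1)

1  (C1 all integral)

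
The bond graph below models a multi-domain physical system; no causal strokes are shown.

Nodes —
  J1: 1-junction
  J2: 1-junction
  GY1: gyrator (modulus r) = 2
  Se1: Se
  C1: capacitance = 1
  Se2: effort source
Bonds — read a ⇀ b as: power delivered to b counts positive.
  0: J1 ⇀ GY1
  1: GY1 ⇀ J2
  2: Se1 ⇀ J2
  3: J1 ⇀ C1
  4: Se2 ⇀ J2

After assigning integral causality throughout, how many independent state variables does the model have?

bond 2 →J2  (Se1: effort source, stroke at far end)
bond 4 →J2  (Se2 (Se) sets effort on bond)
bond 1 →GY1  (closing 1-jn rule on J2)
bond 0 →GY1  (GY1: gyrator matches bond 1)
bond 3 →J1  (J1: bond 0 brought flow, rest push out)

1  (C1 all integral)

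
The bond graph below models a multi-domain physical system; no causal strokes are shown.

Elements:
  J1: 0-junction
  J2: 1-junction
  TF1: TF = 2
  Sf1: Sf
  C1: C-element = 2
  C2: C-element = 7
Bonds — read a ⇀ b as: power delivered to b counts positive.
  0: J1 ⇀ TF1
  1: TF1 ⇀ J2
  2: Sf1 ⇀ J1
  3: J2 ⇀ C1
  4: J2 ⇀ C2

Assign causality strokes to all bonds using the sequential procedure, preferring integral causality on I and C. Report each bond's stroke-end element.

b0 |J1
b1 |TF1
b2 |Sf1
b3 |J2
b4 |J2

b2 |Sf1  (Sf1 (Sf) sets flow on bond)
b0 |J1  (J1 needs exactly one e-in)
b1 |TF1  (TF TF1: opposite of bond 0)
b3 |J2  (1-jn J2 has f-setter on 1)
b4 |J2  (1-jn J2 has f-setter on 1)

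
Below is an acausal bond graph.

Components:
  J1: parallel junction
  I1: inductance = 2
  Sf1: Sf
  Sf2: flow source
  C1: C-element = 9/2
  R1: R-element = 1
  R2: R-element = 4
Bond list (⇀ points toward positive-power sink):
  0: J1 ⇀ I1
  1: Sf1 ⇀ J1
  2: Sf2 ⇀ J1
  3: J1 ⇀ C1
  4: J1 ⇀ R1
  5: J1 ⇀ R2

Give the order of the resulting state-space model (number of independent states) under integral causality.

2  (C1, I1 all integral)

β1 →Sf1  (Sf1: flow source, stroke at near end)
β2 →Sf2  (Sf2 fixes flow; stroke at Sf2)
β0 →I1  (I1 integral (f out))
β3 →J1  (C1 integral (e out))
β4 →R1  (common-e at J1 fixed by 3)
β5 →R2  (J1: bond 3 brought effort, rest push out)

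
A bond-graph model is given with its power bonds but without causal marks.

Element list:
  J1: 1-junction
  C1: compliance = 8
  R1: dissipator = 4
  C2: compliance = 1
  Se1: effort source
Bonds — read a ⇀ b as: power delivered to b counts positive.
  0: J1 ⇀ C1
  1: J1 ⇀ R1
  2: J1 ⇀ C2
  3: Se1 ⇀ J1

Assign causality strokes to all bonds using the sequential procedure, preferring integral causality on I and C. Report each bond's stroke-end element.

b3 |J1  (Se1 fixes effort; stroke away)
b0 |J1  (C1 integral (e out))
b2 |J1  (prefer integral on C2)
b1 |R1  (closing 1-jn rule on J1)

#0 →J1
#1 →R1
#2 →J1
#3 →J1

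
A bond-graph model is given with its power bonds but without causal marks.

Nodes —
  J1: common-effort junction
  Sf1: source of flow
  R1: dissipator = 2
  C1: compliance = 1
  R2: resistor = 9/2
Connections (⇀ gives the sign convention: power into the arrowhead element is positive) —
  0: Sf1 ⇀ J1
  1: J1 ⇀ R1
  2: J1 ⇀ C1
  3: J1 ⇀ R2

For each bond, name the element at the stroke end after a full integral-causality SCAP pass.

#0 stroke→Sf1
#1 stroke→R1
#2 stroke→J1
#3 stroke→R2

bond 0 →Sf1  (source Sf1 imposes f)
bond 2 →J1  (C1 integral (e out))
bond 1 →R1  (J1 effort already set via bond 2)
bond 3 →R2  (J1 effort already set via bond 2)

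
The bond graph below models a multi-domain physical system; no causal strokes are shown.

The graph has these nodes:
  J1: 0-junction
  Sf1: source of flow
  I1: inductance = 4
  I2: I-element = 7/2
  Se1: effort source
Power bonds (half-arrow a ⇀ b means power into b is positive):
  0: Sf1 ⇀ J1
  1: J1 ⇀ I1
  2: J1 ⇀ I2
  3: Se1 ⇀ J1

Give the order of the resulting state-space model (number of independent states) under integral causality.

#0 stroke at Sf1  (Sf1 fixes flow; stroke at Sf1)
#3 stroke at J1  (source Se1 imposes e)
#1 stroke at I1  (0-jn J1 has e-setter on 3)
#2 stroke at I2  (J1: bond 3 brought effort, rest push out)

2  (I1, I2 all integral)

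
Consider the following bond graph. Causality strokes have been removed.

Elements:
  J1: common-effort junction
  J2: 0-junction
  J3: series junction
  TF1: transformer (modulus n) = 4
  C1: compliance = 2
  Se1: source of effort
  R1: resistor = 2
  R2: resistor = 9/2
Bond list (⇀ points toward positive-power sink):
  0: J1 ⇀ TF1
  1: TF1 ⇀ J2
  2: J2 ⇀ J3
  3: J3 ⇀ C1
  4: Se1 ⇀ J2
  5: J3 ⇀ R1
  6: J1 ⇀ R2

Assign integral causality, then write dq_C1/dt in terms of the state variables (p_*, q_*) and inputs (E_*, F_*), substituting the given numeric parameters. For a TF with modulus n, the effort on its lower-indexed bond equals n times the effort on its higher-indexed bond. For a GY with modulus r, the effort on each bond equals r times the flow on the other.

dq_C1/dt = E_Se1/2 - q_C1/4

b4 stroke→J2  (Se1 (Se) sets effort on bond)
b1 stroke→TF1  (J2: bond 4 brought effort, rest push out)
b2 stroke→J3  (common-e at J2 fixed by 4)
b0 stroke→J1  (TF TF1: opposite of bond 1)
b6 stroke→R2  (J1: bond 0 brought effort, rest push out)
b3 stroke→J3  (C1 integral (e out))
b5 stroke→R1  (closing 1-jn rule on J3)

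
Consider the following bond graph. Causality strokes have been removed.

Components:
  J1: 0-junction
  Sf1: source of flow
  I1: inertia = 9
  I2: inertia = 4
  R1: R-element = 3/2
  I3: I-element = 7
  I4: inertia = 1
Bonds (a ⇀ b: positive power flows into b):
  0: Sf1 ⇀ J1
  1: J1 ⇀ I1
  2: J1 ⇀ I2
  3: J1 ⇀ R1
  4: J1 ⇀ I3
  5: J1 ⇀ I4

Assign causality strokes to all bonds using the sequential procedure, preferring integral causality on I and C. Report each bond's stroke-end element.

bond 0 stroke→Sf1  (Sf1 fixes flow; stroke at Sf1)
bond 1 stroke→I1  (I1 outputs flow p/I1)
bond 2 stroke→I2  (I2 outputs flow p/I2)
bond 4 stroke→I3  (I3 outputs flow p/I3)
bond 5 stroke→I4  (I4: I, integral causality)
bond 3 stroke→J1  (J1 needs exactly one e-in)

β0 stroke→Sf1
β1 stroke→I1
β2 stroke→I2
β3 stroke→J1
β4 stroke→I3
β5 stroke→I4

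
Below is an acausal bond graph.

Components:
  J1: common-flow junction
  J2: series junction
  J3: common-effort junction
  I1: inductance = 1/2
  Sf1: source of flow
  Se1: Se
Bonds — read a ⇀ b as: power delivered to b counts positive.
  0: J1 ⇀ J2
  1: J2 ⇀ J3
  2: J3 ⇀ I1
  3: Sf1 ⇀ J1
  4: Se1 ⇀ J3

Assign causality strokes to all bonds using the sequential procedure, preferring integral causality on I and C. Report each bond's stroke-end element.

#3 stroke→Sf1  (Sf1 fixes flow; stroke at Sf1)
#4 stroke→J3  (Se1: effort source, stroke at far end)
#0 stroke→J1  (1-jn J1 has f-setter on 3)
#1 stroke→J2  (common-f at J2 fixed by 0)
#2 stroke→I1  (J3 effort already set via bond 4)

β0 |J1
β1 |J2
β2 |I1
β3 |Sf1
β4 |J3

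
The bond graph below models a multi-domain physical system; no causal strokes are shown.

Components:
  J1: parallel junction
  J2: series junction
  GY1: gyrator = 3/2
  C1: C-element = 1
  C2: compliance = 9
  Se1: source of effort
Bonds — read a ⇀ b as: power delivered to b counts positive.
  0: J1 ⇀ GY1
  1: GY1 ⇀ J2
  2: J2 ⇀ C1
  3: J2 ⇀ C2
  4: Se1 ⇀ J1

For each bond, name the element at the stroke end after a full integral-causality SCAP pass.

b0 stroke at GY1
b1 stroke at GY1
b2 stroke at J2
b3 stroke at J2
b4 stroke at J1

bond 4 stroke→J1  (Se1 (Se) sets effort on bond)
bond 0 stroke→GY1  (common-e at J1 fixed by 4)
bond 1 stroke→GY1  (GY1: gyrator matches bond 0)
bond 2 stroke→J2  (J2: bond 1 brought flow, rest push out)
bond 3 stroke→J2  (common-f at J2 fixed by 1)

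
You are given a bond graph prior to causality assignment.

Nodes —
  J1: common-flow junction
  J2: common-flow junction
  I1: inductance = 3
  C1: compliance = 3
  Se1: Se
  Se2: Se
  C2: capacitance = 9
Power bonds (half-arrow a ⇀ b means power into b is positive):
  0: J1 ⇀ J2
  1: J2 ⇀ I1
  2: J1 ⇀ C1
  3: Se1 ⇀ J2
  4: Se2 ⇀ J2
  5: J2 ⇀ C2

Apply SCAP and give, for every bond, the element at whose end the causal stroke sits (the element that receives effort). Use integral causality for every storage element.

β3 stroke→J2  (Se1 (Se) sets effort on bond)
β4 stroke→J2  (source Se2 imposes e)
β1 stroke→I1  (prefer integral on I1)
β0 stroke→J2  (J2: bond 1 brought flow, rest push out)
β5 stroke→J2  (J2 flow already set via bond 1)
β2 stroke→J1  (common-f at J1 fixed by 0)

#0 stroke→J2
#1 stroke→I1
#2 stroke→J1
#3 stroke→J2
#4 stroke→J2
#5 stroke→J2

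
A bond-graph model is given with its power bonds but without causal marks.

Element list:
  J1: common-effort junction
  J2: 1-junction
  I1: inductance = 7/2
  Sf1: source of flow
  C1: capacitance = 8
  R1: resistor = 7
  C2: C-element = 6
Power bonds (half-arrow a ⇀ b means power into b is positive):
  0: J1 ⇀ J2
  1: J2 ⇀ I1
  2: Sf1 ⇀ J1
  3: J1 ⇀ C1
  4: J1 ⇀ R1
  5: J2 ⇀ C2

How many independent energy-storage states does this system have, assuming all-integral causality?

3  (C1, C2, I1 all integral)

β2 stroke at Sf1  (Sf1 (Sf) sets flow on bond)
β1 stroke at I1  (prefer integral on I1)
β0 stroke at J2  (J2 flow already set via bond 1)
β5 stroke at J2  (common-f at J2 fixed by 1)
β3 stroke at J1  (C1 outputs effort q/C1)
β4 stroke at R1  (0-jn J1 has e-setter on 3)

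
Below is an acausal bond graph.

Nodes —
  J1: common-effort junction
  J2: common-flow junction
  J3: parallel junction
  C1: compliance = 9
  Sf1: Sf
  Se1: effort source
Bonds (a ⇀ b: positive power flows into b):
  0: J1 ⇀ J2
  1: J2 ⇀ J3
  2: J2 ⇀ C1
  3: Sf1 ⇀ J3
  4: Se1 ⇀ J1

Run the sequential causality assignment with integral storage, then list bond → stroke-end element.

bond 3 |Sf1  (Sf1 (Sf) sets flow on bond)
bond 4 |J1  (Se1: effort source, stroke at far end)
bond 0 |J2  (J1: bond 4 brought effort, rest push out)
bond 1 |J3  (closing 0-jn rule on J3)
bond 2 |J2  (J2: bond 1 brought flow, rest push out)

β0 →J2
β1 →J3
β2 →J2
β3 →Sf1
β4 →J1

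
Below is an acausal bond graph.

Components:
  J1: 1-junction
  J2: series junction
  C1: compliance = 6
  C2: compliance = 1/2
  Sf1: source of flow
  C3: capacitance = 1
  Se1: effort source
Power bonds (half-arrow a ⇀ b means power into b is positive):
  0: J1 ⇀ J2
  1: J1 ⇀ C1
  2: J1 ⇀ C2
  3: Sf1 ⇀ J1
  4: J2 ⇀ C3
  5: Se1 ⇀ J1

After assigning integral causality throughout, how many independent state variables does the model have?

3  (C1, C2, C3 all integral)

bond 3 |Sf1  (source Sf1 imposes f)
bond 5 |J1  (Se1 (Se) sets effort on bond)
bond 0 |J1  (J1 flow already set via bond 3)
bond 1 |J1  (J1: bond 3 brought flow, rest push out)
bond 2 |J1  (J1 flow already set via bond 3)
bond 4 |J2  (J2 flow already set via bond 0)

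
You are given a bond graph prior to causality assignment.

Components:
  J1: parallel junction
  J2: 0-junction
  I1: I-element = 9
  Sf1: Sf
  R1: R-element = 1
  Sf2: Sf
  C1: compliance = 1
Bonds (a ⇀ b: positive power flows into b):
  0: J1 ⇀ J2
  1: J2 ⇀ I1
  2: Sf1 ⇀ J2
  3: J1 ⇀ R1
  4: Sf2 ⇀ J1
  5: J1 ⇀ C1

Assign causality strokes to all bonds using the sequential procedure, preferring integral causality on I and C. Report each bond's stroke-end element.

bond 0 →J2
bond 1 →I1
bond 2 →Sf1
bond 3 →R1
bond 4 →Sf2
bond 5 →J1

β2 stroke→Sf1  (Sf1: flow source, stroke at near end)
β4 stroke→Sf2  (Sf2 (Sf) sets flow on bond)
β1 stroke→I1  (I1: I, integral causality)
β0 stroke→J2  (J2 needs exactly one e-in)
β5 stroke→J1  (C1 integral (e out))
β3 stroke→R1  (common-e at J1 fixed by 5)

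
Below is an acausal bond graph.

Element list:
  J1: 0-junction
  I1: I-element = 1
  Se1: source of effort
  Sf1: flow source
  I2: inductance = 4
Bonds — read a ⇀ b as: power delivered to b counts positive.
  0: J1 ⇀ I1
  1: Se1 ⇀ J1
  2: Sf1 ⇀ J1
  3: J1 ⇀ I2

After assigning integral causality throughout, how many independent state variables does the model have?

β1 stroke at J1  (Se1 fixes effort; stroke away)
β2 stroke at Sf1  (Sf1 (Sf) sets flow on bond)
β0 stroke at I1  (common-e at J1 fixed by 1)
β3 stroke at I2  (J1: bond 1 brought effort, rest push out)

2  (I1, I2 all integral)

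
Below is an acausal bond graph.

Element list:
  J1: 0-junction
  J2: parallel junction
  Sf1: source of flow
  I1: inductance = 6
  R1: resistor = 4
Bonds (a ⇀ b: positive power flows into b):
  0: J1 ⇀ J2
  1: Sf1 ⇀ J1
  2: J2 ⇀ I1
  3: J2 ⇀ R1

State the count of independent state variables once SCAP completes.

1  (I1 all integral)

bond 1 →Sf1  (source Sf1 imposes f)
bond 0 →J1  (J1: last free bond brings effort in)
bond 2 →I1  (I1 integral (f out))
bond 3 →J2  (J2: last free bond brings effort in)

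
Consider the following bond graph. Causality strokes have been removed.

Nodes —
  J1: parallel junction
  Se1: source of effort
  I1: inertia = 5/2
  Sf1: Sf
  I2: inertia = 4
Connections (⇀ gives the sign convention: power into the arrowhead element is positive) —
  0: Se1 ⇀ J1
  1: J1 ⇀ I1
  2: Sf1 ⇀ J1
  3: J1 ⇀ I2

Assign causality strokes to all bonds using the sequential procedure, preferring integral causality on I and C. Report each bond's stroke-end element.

#0 →J1
#1 →I1
#2 →Sf1
#3 →I2

#0 stroke→J1  (source Se1 imposes e)
#2 stroke→Sf1  (Sf1: flow source, stroke at near end)
#1 stroke→I1  (0-jn J1 has e-setter on 0)
#3 stroke→I2  (J1 effort already set via bond 0)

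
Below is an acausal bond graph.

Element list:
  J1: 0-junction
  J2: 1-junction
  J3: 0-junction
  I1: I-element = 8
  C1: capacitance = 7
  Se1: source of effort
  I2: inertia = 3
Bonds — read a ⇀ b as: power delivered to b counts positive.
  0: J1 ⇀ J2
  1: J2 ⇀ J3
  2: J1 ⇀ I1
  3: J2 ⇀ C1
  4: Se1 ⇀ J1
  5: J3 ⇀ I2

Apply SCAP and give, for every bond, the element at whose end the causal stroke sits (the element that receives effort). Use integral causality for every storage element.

#0 stroke→J2
#1 stroke→J3
#2 stroke→I1
#3 stroke→J2
#4 stroke→J1
#5 stroke→I2

#4 stroke→J1  (Se1 (Se) sets effort on bond)
#0 stroke→J2  (0-jn J1 has e-setter on 4)
#2 stroke→I1  (0-jn J1 has e-setter on 4)
#3 stroke→J2  (C1 integral (e out))
#1 stroke→J3  (only one flow-in slot at J2)
#5 stroke→I2  (common-e at J3 fixed by 1)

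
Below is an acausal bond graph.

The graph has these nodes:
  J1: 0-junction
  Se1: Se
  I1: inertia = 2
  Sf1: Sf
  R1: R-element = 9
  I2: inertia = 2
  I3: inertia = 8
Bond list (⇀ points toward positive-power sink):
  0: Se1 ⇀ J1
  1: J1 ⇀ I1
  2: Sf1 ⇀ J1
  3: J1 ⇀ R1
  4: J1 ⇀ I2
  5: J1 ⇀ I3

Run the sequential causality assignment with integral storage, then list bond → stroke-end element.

bond 0 stroke→J1
bond 1 stroke→I1
bond 2 stroke→Sf1
bond 3 stroke→R1
bond 4 stroke→I2
bond 5 stroke→I3

bond 0 stroke→J1  (Se1: effort source, stroke at far end)
bond 2 stroke→Sf1  (Sf1 (Sf) sets flow on bond)
bond 1 stroke→I1  (common-e at J1 fixed by 0)
bond 3 stroke→R1  (J1 effort already set via bond 0)
bond 4 stroke→I2  (J1: bond 0 brought effort, rest push out)
bond 5 stroke→I3  (J1: bond 0 brought effort, rest push out)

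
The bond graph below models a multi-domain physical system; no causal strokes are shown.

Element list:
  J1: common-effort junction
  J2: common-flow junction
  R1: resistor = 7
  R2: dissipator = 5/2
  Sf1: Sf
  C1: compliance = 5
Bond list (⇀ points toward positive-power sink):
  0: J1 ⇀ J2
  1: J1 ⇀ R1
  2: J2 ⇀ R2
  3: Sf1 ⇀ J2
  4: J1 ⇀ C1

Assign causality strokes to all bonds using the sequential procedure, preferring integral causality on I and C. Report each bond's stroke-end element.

b0 →J2
b1 →R1
b2 →J2
b3 →Sf1
b4 →J1

β3 |Sf1  (Sf1: flow source, stroke at near end)
β0 |J2  (1-jn J2 has f-setter on 3)
β2 |J2  (J2: bond 3 brought flow, rest push out)
β4 |J1  (C1: C, integral causality)
β1 |R1  (J1: bond 4 brought effort, rest push out)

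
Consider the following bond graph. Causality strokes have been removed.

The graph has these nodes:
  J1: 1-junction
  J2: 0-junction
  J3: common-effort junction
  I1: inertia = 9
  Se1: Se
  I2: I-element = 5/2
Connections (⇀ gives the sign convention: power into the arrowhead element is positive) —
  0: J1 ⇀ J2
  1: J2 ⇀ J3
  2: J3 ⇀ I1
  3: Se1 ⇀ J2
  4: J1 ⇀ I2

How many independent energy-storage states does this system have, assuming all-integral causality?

2  (I1, I2 all integral)

bond 3 →J2  (source Se1 imposes e)
bond 0 →J1  (J2 effort already set via bond 3)
bond 1 →J3  (J2: bond 3 brought effort, rest push out)
bond 2 →I1  (0-jn J3 has e-setter on 1)
bond 4 →I2  (closing 1-jn rule on J1)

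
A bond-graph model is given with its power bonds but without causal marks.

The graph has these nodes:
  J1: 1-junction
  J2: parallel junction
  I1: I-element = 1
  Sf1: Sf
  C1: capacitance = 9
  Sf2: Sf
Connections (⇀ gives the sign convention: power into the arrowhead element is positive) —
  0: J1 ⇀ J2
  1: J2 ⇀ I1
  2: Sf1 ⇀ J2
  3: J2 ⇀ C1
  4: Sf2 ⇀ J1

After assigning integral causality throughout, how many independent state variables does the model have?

bond 2 stroke at Sf1  (Sf1: flow source, stroke at near end)
bond 4 stroke at Sf2  (Sf2 (Sf) sets flow on bond)
bond 0 stroke at J1  (J1: bond 4 brought flow, rest push out)
bond 1 stroke at I1  (I1 outputs flow p/I1)
bond 3 stroke at J2  (only one effort-in slot at J2)

2  (C1, I1 all integral)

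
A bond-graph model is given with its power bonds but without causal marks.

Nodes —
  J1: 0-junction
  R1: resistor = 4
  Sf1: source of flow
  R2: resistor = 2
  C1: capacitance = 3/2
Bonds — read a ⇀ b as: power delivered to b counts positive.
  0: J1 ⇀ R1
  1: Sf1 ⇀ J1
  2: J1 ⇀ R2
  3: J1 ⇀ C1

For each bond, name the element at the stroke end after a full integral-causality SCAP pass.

bond 0 stroke at R1
bond 1 stroke at Sf1
bond 2 stroke at R2
bond 3 stroke at J1

#1 →Sf1  (Sf1: flow source, stroke at near end)
#3 →J1  (prefer integral on C1)
#0 →R1  (0-jn J1 has e-setter on 3)
#2 →R2  (J1 effort already set via bond 3)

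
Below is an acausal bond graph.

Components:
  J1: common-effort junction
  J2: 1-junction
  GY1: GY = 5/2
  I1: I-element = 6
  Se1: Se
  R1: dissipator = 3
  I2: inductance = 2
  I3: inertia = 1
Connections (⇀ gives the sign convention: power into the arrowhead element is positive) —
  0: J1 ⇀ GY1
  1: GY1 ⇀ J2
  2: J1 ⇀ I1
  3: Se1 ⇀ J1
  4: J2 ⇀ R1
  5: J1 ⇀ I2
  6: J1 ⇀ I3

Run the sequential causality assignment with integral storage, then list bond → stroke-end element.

bond 3 stroke→J1  (Se1 (Se) sets effort on bond)
bond 0 stroke→GY1  (J1: bond 3 brought effort, rest push out)
bond 2 stroke→I1  (common-e at J1 fixed by 3)
bond 5 stroke→I2  (J1: bond 3 brought effort, rest push out)
bond 6 stroke→I3  (0-jn J1 has e-setter on 3)
bond 1 stroke→GY1  (GY GY1: same side as bond 0)
bond 4 stroke→J2  (common-f at J2 fixed by 1)

b0 |GY1
b1 |GY1
b2 |I1
b3 |J1
b4 |J2
b5 |I2
b6 |I3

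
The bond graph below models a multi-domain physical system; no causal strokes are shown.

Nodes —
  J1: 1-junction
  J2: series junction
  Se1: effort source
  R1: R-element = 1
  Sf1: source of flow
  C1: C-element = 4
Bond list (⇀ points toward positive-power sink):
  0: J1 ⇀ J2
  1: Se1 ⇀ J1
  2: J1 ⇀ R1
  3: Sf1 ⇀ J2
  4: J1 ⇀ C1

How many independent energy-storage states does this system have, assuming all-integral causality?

b1 stroke at J1  (Se1 fixes effort; stroke away)
b3 stroke at Sf1  (Sf1 fixes flow; stroke at Sf1)
b0 stroke at J2  (J2 flow already set via bond 3)
b2 stroke at J1  (J1: bond 0 brought flow, rest push out)
b4 stroke at J1  (1-jn J1 has f-setter on 0)

1  (C1 all integral)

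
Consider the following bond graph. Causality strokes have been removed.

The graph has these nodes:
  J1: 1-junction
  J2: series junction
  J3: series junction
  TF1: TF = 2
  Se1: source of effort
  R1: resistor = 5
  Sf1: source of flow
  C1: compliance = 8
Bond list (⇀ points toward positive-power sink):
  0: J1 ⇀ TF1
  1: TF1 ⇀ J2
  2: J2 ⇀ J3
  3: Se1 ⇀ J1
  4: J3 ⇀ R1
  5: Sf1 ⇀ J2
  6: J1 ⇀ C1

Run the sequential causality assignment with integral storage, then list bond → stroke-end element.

b3 →J1  (Se1: effort source, stroke at far end)
b5 →Sf1  (Sf1 (Sf) sets flow on bond)
b1 →J2  (J2 flow already set via bond 5)
b2 →J2  (J2 flow already set via bond 5)
b4 →J3  (common-f at J3 fixed by 2)
b0 →TF1  (through TF1, causality passes straight; one stroke at TF1)
b6 →J1  (J1 flow already set via bond 0)

#0 →TF1
#1 →J2
#2 →J2
#3 →J1
#4 →J3
#5 →Sf1
#6 →J1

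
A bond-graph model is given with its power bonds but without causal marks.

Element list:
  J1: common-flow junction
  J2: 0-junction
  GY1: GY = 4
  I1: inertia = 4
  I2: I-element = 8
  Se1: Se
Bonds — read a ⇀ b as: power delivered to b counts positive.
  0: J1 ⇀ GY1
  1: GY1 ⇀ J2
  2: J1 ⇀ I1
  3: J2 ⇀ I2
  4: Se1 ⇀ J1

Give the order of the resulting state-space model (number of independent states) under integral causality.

2  (I1, I2 all integral)

β4 stroke→J1  (Se1 (Se) sets effort on bond)
β2 stroke→I1  (I1: I, integral causality)
β0 stroke→J1  (1-jn J1 has f-setter on 2)
β1 stroke→J2  (GY1: gyrator matches bond 0)
β3 stroke→I2  (common-e at J2 fixed by 1)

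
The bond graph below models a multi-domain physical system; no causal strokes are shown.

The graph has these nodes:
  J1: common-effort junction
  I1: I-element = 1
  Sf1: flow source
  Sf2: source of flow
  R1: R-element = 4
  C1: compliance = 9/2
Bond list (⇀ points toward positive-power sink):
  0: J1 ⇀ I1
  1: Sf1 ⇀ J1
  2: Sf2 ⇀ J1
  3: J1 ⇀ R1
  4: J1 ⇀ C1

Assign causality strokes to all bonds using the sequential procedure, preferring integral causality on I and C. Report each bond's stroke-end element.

bond 0 →I1
bond 1 →Sf1
bond 2 →Sf2
bond 3 →R1
bond 4 →J1

b1 |Sf1  (Sf1 fixes flow; stroke at Sf1)
b2 |Sf2  (Sf2 fixes flow; stroke at Sf2)
b0 |I1  (I1: I, integral causality)
b4 |J1  (C1 outputs effort q/C1)
b3 |R1  (J1: bond 4 brought effort, rest push out)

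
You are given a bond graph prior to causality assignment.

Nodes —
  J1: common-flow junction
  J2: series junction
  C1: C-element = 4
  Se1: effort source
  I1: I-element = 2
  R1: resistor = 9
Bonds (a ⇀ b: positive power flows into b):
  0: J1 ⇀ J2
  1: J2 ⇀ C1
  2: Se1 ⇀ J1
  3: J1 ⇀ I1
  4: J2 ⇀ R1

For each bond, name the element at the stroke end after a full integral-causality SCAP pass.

#0 stroke at J1
#1 stroke at J2
#2 stroke at J1
#3 stroke at I1
#4 stroke at J2

#2 |J1  (Se1 fixes effort; stroke away)
#1 |J2  (C1: C, integral causality)
#3 |I1  (I1 outputs flow p/I1)
#0 |J1  (common-f at J1 fixed by 3)
#4 |J2  (J2: bond 0 brought flow, rest push out)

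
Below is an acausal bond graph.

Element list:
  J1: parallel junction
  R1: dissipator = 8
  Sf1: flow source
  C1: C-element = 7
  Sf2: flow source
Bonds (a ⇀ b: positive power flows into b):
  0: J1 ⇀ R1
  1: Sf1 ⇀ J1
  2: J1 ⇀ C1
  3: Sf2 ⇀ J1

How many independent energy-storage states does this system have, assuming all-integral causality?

1  (C1 all integral)

b1 stroke→Sf1  (source Sf1 imposes f)
b3 stroke→Sf2  (Sf2: flow source, stroke at near end)
b2 stroke→J1  (prefer integral on C1)
b0 stroke→R1  (0-jn J1 has e-setter on 2)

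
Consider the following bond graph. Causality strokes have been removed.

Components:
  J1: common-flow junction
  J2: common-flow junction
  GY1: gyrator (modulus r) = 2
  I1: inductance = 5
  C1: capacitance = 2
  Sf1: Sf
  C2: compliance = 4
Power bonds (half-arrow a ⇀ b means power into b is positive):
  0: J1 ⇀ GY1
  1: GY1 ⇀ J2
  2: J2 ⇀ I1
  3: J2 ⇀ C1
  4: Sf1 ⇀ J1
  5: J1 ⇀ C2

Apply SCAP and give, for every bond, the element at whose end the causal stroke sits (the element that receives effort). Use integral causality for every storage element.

b4 →Sf1  (Sf1 fixes flow; stroke at Sf1)
b0 →J1  (J1 flow already set via bond 4)
b5 →J1  (1-jn J1 has f-setter on 4)
b1 →J2  (GY1: gyrator matches bond 0)
b2 →I1  (prefer integral on I1)
b3 →J2  (J2 flow already set via bond 2)

β0 stroke→J1
β1 stroke→J2
β2 stroke→I1
β3 stroke→J2
β4 stroke→Sf1
β5 stroke→J1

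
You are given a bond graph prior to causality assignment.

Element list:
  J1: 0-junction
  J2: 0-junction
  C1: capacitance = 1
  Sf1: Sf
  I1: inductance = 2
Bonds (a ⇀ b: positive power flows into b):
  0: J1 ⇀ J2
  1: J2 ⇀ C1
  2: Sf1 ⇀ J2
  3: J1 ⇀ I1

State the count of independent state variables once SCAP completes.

2  (C1, I1 all integral)

bond 2 stroke→Sf1  (Sf1 fixes flow; stroke at Sf1)
bond 1 stroke→J2  (prefer integral on C1)
bond 0 stroke→J1  (0-jn J2 has e-setter on 1)
bond 3 stroke→I1  (J1 effort already set via bond 0)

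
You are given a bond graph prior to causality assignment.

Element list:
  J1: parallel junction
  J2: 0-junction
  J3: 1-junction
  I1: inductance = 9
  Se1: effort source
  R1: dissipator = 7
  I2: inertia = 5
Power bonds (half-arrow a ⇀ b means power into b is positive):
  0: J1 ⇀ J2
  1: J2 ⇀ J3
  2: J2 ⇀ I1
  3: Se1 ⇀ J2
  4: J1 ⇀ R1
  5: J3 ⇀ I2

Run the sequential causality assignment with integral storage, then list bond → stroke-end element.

β0 →J1
β1 →J3
β2 →I1
β3 →J2
β4 →R1
β5 →I2

β3 |J2  (Se1 fixes effort; stroke away)
β0 |J1  (J2: bond 3 brought effort, rest push out)
β1 |J3  (J2 effort already set via bond 3)
β2 |I1  (J2 effort already set via bond 3)
β5 |I2  (closing 1-jn rule on J3)
β4 |R1  (0-jn J1 has e-setter on 0)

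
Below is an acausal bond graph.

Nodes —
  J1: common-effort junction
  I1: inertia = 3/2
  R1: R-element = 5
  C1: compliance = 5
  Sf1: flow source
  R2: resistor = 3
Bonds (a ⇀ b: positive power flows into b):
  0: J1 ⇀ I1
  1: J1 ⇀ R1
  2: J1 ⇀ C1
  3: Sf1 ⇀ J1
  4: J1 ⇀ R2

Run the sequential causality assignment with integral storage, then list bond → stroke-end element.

bond 0 stroke→I1
bond 1 stroke→R1
bond 2 stroke→J1
bond 3 stroke→Sf1
bond 4 stroke→R2

bond 3 |Sf1  (Sf1 (Sf) sets flow on bond)
bond 0 |I1  (I1 outputs flow p/I1)
bond 2 |J1  (C1 integral (e out))
bond 1 |R1  (J1 effort already set via bond 2)
bond 4 |R2  (common-e at J1 fixed by 2)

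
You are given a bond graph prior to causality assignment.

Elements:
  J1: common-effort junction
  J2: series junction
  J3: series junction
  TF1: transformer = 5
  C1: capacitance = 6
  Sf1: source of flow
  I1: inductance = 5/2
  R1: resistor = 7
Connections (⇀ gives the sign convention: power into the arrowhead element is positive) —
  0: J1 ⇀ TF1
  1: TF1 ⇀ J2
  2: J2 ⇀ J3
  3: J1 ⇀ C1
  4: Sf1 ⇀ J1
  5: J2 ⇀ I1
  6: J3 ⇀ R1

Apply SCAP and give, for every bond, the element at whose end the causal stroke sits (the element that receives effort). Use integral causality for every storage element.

#0 stroke at TF1
#1 stroke at J2
#2 stroke at J2
#3 stroke at J1
#4 stroke at Sf1
#5 stroke at I1
#6 stroke at J3

bond 4 stroke→Sf1  (Sf1: flow source, stroke at near end)
bond 3 stroke→J1  (C1: C, integral causality)
bond 0 stroke→TF1  (common-e at J1 fixed by 3)
bond 1 stroke→J2  (TF TF1: opposite of bond 0)
bond 5 stroke→I1  (prefer integral on I1)
bond 2 stroke→J2  (J2 flow already set via bond 5)
bond 6 stroke→J3  (common-f at J3 fixed by 2)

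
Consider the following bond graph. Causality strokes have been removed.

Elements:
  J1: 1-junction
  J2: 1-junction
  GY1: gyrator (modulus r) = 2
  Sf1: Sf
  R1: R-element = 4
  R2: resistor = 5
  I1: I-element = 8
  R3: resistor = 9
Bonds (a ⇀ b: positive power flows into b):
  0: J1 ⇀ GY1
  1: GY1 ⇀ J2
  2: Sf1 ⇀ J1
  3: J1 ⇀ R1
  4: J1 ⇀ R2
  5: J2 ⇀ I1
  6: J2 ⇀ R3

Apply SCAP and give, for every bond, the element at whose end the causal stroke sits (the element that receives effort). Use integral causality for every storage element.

bond 0 stroke→J1
bond 1 stroke→J2
bond 2 stroke→Sf1
bond 3 stroke→J1
bond 4 stroke→J1
bond 5 stroke→I1
bond 6 stroke→J2

bond 2 →Sf1  (Sf1 (Sf) sets flow on bond)
bond 0 →J1  (J1 flow already set via bond 2)
bond 3 →J1  (J1: bond 2 brought flow, rest push out)
bond 4 →J1  (1-jn J1 has f-setter on 2)
bond 1 →J2  (GY GY1: same side as bond 0)
bond 5 →I1  (I1 integral (f out))
bond 6 →J2  (1-jn J2 has f-setter on 5)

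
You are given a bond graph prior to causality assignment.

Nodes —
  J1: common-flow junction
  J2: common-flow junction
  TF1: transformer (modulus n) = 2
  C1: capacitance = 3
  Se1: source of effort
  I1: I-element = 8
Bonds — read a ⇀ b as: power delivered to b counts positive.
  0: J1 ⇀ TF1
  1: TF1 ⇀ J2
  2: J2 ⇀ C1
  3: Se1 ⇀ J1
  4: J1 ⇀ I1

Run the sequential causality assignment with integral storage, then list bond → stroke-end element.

#0 →J1
#1 →TF1
#2 →J2
#3 →J1
#4 →I1

b3 stroke at J1  (Se1 fixes effort; stroke away)
b2 stroke at J2  (C1 integral (e out))
b1 stroke at TF1  (only one flow-in slot at J2)
b0 stroke at J1  (TF1: transformer flips bond 1)
b4 stroke at I1  (J1 needs exactly one f-in)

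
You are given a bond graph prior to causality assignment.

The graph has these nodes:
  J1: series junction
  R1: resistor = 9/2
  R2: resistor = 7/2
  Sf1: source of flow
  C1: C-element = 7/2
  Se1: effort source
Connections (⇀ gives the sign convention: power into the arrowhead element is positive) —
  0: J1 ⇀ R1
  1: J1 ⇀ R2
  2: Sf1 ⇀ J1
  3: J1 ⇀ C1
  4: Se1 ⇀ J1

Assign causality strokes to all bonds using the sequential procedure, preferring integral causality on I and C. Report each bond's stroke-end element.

β0 stroke→J1
β1 stroke→J1
β2 stroke→Sf1
β3 stroke→J1
β4 stroke→J1

bond 2 stroke→Sf1  (Sf1 (Sf) sets flow on bond)
bond 4 stroke→J1  (Se1 (Se) sets effort on bond)
bond 0 stroke→J1  (1-jn J1 has f-setter on 2)
bond 1 stroke→J1  (J1: bond 2 brought flow, rest push out)
bond 3 stroke→J1  (J1 flow already set via bond 2)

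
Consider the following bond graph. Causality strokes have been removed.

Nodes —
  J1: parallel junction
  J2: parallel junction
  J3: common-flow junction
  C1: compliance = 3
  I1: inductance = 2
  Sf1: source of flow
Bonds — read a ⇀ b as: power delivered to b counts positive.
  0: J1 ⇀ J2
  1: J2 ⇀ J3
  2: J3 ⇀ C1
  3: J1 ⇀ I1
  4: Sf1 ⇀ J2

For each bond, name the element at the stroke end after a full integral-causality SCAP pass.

#0 stroke→J1
#1 stroke→J2
#2 stroke→J3
#3 stroke→I1
#4 stroke→Sf1

β4 stroke at Sf1  (Sf1: flow source, stroke at near end)
β2 stroke at J3  (prefer integral on C1)
β1 stroke at J2  (only one flow-in slot at J3)
β0 stroke at J1  (0-jn J2 has e-setter on 1)
β3 stroke at I1  (0-jn J1 has e-setter on 0)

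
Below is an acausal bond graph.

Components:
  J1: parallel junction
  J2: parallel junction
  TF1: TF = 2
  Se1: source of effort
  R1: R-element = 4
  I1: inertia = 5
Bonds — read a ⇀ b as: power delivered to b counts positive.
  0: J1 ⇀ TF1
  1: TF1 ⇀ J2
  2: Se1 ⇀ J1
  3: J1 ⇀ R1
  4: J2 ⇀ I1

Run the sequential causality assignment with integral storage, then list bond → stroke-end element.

bond 2 stroke at J1  (Se1: effort source, stroke at far end)
bond 0 stroke at TF1  (J1: bond 2 brought effort, rest push out)
bond 3 stroke at R1  (common-e at J1 fixed by 2)
bond 1 stroke at J2  (through TF1, causality passes straight; one stroke at TF1)
bond 4 stroke at I1  (0-jn J2 has e-setter on 1)

β0 →TF1
β1 →J2
β2 →J1
β3 →R1
β4 →I1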